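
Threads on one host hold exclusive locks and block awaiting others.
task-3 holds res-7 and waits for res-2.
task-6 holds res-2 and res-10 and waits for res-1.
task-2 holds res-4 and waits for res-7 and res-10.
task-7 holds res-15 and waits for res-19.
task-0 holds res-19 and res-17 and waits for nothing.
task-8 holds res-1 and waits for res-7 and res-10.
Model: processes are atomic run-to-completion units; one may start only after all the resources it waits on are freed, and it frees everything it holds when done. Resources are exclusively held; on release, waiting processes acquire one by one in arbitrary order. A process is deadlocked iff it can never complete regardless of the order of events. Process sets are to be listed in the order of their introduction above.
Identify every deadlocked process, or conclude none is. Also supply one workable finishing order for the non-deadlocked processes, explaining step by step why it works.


Deadlocked: task-3, task-6, task-2 and task-8.
Key observation: the loop task-3 -> task-6 -> task-8 -> task-3 blocks itself forever; task-2 waits into the deadlock from upstream.
A valid finishing order for the others: task-0, task-7.
Step-by-step check:
  run task-0 (it waits on nothing); releases res-19 and res-17
  task-7 waits on res-19 — all released -> runs and releases res-15


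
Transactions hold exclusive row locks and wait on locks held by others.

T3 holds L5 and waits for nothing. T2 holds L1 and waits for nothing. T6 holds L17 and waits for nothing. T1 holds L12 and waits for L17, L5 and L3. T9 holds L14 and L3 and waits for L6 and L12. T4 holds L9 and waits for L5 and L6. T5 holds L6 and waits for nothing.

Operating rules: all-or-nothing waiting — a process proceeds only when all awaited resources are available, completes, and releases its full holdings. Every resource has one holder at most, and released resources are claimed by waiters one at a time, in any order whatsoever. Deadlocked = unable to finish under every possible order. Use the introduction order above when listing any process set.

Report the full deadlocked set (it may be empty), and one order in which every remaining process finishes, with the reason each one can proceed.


Deadlocked: T1 and T9.
Key observation: nobody on the ring T1 -> T9 -> T1 can start until another member finishes, which never happens; no other process is dragged down with it.
The rest can finish in the order T6, T5, T3, T4, T2.
Step-by-step check:
  T6: no waits; runs immediately, freeing L17
  T5: no waits; runs immediately, freeing L6
  T3: no waits; runs immediately, freeing L5
  T4 waits on L5 and L6 — all released -> runs and releases L9
  T2: no waits; runs immediately, freeing L1


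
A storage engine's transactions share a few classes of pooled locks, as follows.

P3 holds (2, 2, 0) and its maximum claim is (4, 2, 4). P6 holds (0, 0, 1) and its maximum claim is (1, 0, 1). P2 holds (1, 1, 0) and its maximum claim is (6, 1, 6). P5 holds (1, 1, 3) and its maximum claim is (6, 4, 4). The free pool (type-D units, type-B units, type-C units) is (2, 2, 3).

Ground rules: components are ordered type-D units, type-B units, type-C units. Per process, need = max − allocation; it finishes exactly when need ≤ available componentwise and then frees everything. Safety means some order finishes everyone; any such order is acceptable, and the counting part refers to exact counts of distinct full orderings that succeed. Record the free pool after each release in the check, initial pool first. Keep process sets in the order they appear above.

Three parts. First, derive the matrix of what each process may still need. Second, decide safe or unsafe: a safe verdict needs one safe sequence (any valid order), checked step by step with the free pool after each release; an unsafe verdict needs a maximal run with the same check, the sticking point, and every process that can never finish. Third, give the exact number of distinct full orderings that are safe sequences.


(1) Outstanding need per process (order type-D units, type-B units, type-C units):
  P3: (2, 0, 4)
  P6: (1, 0, 0)
  P2: (5, 0, 6)
  P5: (5, 3, 1)
(2) UNSAFE — no complete ordering exists.
Key observation: the pool after P6, P3 is (4, 4, 4); every surviving request exceeds it in type-D units, so progress ends there.
A maximal execution: P6, P3 — then nothing else fits. Check, step by step:
  pool = (2, 2, 3)
  P6: need (1, 0, 0) fits (2, 2, 3); releases (0, 0, 1), pool now (2, 2, 4)
  P3: need (2, 0, 4) fits (2, 2, 4); releases (2, 2, 0), pool now (4, 4, 4)
  blocked: P2 wants (5, 0, 6), pool (4, 4, 4) — not enough type-D units and type-C units
  blocked: P5 wants (5, 3, 1), pool (4, 4, 4) — not enough type-D units
Permanently blocked: P2 and P5.
(3) Precisely 0 of the possible complete orderings are safe sequences.


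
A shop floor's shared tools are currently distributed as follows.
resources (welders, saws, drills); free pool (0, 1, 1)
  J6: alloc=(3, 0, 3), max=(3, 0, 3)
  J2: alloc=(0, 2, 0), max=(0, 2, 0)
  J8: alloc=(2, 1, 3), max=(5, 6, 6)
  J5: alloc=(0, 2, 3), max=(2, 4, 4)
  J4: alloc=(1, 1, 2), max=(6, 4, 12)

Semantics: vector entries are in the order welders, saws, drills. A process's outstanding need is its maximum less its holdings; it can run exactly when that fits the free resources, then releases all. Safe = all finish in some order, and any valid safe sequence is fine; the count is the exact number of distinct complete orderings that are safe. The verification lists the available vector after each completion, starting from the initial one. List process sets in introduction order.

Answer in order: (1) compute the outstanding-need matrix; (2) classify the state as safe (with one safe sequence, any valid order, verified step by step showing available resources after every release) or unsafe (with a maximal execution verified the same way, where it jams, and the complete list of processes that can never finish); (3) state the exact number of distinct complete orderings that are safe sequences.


(1) Need matrix, components ordered welders, saws, drills:
  J6: (0, 0, 0)
  J2: (0, 0, 0)
  J8: (3, 5, 3)
  J5: (2, 2, 1)
  J4: (5, 3, 10)
(2) SAFE — a valid safe sequence is J6, J2, J5, J8, J4.
Key observation: J8 marks the first exact bind of the order: its need (3, 5, 3) fits the free (3, 5, 7) with zero slack on a requested resource.
Check, step by step:
  pool = (0, 1, 1)
  J6: need (0, 0, 0) fits (0, 1, 1); releases (3, 0, 3), pool now (3, 1, 4)
  J2: need (0, 0, 0) fits (3, 1, 4); releases (0, 2, 0), pool now (3, 3, 4)
  J5: need (2, 2, 1) fits (3, 3, 4); releases (0, 2, 3), pool now (3, 5, 7)
  J8: need (3, 5, 3) fits (3, 5, 7); releases (2, 1, 3), pool now (5, 6, 10)
  J4: need (5, 3, 10) fits (5, 6, 10); releases (1, 1, 2), pool now (6, 7, 12)
(3) The exact count: 2 of the possible complete orderings are safe sequences.


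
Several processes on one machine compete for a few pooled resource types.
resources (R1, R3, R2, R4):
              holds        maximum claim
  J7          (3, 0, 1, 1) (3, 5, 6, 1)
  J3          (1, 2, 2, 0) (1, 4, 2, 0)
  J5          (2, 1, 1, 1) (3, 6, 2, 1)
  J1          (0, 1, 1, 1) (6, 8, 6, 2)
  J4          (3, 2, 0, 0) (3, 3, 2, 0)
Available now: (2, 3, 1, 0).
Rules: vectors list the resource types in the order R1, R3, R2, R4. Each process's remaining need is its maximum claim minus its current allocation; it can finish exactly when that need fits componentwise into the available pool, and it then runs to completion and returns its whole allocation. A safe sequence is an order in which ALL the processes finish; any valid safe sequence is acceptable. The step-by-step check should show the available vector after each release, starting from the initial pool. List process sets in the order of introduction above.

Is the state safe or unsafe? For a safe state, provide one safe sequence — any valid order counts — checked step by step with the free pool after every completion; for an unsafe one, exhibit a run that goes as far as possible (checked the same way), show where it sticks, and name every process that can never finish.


The state is UNSAFE.
Key observation: once J3, J4, J5 finish, the pool peaks at (8, 8, 4, 1) — and every remaining process still needs more R2 than that.
Going as far as possible: J3, J4, J5; after that, nothing fits. Step-by-step check:
  pool = (2, 3, 1, 0)
  J3: need (0, 2, 0, 0) fits (2, 3, 1, 0); releases (1, 2, 2, 0), pool now (3, 5, 3, 0)
  J4: need (0, 1, 2, 0) fits (3, 5, 3, 0); releases (3, 2, 0, 0), pool now (6, 7, 3, 0)
  J5: need (1, 5, 1, 0) fits (6, 7, 3, 0); releases (2, 1, 1, 1), pool now (8, 8, 4, 1)
  J7 still needs (0, 5, 5, 0) but only (8, 8, 4, 1) is free — short on R2
  J1 still needs (6, 7, 5, 1) but only (8, 8, 4, 1) is free — short on R2
Never able to finish: J7 and J1.


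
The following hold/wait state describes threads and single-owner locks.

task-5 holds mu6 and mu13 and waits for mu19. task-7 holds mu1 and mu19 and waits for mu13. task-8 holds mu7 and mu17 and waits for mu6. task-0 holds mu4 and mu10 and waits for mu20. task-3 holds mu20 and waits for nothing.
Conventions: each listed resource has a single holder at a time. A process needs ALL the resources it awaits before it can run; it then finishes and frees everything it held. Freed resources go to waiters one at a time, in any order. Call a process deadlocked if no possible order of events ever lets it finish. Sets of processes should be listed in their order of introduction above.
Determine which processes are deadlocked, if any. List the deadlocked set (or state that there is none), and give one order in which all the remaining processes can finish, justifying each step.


Deadlocked set: task-5, task-7 and task-8.
Key observation: the cycle task-5 -> task-7 -> task-5 can never break — each member waits on the next; task-8 waits into the deadlock from upstream.
A valid finishing order for the others: task-3, task-0.
Walking it through:
  run task-3 (it waits on nothing); releases mu20
  run task-0 (all its waits — mu20 — are resolved); releases mu4 and mu10


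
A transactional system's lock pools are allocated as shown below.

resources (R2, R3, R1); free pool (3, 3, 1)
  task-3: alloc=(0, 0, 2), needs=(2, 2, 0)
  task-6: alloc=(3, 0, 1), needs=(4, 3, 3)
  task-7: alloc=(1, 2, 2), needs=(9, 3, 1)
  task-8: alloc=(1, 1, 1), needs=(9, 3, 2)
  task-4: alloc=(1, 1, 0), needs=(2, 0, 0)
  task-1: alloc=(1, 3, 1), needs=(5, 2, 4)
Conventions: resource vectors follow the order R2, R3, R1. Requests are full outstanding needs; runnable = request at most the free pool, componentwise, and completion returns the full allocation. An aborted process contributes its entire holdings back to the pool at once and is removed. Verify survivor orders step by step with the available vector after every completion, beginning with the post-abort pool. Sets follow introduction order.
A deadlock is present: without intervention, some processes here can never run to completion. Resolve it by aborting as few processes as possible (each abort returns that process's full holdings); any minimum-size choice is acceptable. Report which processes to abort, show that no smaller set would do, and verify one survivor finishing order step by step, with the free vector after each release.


The answer: abort task-8.
Key observation: no ordering could ever have run task-7 before the abort of task-8; with (1, 1, 1) back in the pool it fits at step 5.
No smaller set exists: with zero aborts the deadlock remains.
One survivor order: task-3, task-4, task-6, task-1, task-7. Verifying each step (post-abort pool first):
  pool = (4, 4, 2)
  run task-3 (needs (2, 2, 0), free (4, 4, 2)); after release of (0, 0, 2) the pool is (4, 4, 4)
  run task-4 (needs (2, 0, 0), free (4, 4, 4)); after release of (1, 1, 0) the pool is (5, 5, 4)
  run task-6 (needs (4, 3, 3), free (5, 5, 4)); after release of (3, 0, 1) the pool is (8, 5, 5)
  run task-1 (needs (5, 2, 4), free (8, 5, 5)); after release of (1, 3, 1) the pool is (9, 8, 6)
  run task-7 (needs (9, 3, 1), free (9, 8, 6)); after release of (1, 2, 2) the pool is (10, 10, 8)


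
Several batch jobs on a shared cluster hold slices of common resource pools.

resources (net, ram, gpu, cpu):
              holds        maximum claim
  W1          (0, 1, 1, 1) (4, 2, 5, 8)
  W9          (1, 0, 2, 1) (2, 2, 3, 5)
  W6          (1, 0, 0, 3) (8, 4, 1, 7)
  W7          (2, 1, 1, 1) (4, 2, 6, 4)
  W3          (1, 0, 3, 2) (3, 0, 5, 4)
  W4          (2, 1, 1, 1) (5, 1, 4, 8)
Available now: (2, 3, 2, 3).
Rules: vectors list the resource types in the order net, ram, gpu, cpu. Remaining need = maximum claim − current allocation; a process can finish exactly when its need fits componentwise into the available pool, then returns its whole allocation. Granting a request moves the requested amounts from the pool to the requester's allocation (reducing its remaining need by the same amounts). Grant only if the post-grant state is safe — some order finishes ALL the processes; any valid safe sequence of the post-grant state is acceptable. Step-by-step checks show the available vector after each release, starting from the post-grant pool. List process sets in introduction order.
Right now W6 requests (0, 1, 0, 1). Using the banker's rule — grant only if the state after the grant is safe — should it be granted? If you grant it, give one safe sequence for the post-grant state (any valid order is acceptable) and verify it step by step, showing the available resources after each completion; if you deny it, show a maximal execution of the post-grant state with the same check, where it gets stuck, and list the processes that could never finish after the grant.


DENY: after the grant no complete ordering would exist.
Key observation: after W3, W7, W9 the pool peaks at (6, 3, 8, 6), and each blocked process is short somewhere: W1 on cpu; W6 on net; W4 on cpu.
After a pretend grant, a maximal execution: W3, W7, W9 — then nothing else fits. Verifying each step:
  pool = (2, 2, 2, 2)
  run W3 (needs (2, 0, 2, 2), free (2, 2, 2, 2)); after release of (1, 0, 3, 2) the pool is (3, 2, 5, 4)
  run W7 (needs (2, 1, 5, 3), free (3, 2, 5, 4)); after release of (2, 1, 1, 1) the pool is (5, 3, 6, 5)
  run W9 (needs (1, 2, 1, 4), free (5, 3, 6, 5)); after release of (1, 0, 2, 1) the pool is (6, 3, 8, 6)
  W1 still needs (4, 1, 4, 7) but only (6, 3, 8, 6) is free — short on cpu
  W6 still needs (7, 3, 1, 3) but only (6, 3, 8, 6) is free — short on net
  W4 still needs (3, 0, 3, 7) but only (6, 3, 8, 6) is free — short on cpu
Post-grant, the permanently blocked set is W1, W6 and W4.


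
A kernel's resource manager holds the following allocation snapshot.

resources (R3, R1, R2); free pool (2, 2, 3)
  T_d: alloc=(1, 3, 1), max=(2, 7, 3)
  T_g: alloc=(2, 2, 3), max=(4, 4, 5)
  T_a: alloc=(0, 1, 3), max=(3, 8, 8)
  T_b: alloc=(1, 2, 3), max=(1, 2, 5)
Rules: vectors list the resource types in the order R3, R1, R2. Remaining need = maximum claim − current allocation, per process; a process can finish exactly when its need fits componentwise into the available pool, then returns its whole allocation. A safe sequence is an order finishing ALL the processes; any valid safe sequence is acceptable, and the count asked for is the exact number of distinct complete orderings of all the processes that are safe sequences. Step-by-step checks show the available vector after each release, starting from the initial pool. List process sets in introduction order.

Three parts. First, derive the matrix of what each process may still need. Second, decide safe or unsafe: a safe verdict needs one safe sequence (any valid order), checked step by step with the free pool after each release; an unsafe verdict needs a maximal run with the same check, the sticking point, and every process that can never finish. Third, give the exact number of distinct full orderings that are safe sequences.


(1) Remaining need (order R3, R1, R2):
  T_d: (1, 4, 2)
  T_g: (2, 2, 2)
  T_a: (3, 7, 5)
  T_b: (0, 0, 2)
(2) The state is SAFE; one workable sequence: T_g, T_b, T_d, T_a.
Key observation: reading the order forward, T_g is the first process whose need (2, 2, 2) meets the free pool (2, 2, 3) exactly on a resource it requests.
Walking it through:
  pool = (2, 2, 3)
  T_g needs (2, 2, 2) <= (2, 2, 3) -> finishes; pool += (2, 2, 3) = (4, 4, 6)
  T_b needs (0, 0, 2) <= (4, 4, 6) -> finishes; pool += (1, 2, 3) = (5, 6, 9)
  T_d needs (1, 4, 2) <= (5, 6, 9) -> finishes; pool += (1, 3, 1) = (6, 9, 10)
  T_a needs (3, 7, 5) <= (6, 9, 10) -> finishes; pool += (0, 1, 3) = (6, 10, 13)
(3) The exact count: 6 of the possible complete orderings are safe sequences.


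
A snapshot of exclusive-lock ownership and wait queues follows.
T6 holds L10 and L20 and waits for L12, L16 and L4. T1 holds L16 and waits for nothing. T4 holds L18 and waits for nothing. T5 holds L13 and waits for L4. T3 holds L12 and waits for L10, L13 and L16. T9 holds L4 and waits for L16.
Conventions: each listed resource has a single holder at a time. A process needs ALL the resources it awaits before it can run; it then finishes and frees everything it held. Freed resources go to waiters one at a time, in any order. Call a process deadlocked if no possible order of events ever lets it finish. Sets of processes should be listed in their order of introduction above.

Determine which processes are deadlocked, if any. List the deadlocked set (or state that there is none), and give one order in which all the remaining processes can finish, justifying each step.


Deadlocked set: T6 and T3.
Key observation: the cycle T6 -> T3 -> T6 can never break — each member waits on the next; no other process is dragged down with it.
A valid finishing order for the others: T1, T9, T4, T5.
Step-by-step check:
  T1: no waits; runs immediately, freeing L16
  T9: everything it awaited (L16) is free; runs, freeing L4
  T4: no waits; runs immediately, freeing L18
  T5: everything it awaited (L4) is free; runs, freeing L13


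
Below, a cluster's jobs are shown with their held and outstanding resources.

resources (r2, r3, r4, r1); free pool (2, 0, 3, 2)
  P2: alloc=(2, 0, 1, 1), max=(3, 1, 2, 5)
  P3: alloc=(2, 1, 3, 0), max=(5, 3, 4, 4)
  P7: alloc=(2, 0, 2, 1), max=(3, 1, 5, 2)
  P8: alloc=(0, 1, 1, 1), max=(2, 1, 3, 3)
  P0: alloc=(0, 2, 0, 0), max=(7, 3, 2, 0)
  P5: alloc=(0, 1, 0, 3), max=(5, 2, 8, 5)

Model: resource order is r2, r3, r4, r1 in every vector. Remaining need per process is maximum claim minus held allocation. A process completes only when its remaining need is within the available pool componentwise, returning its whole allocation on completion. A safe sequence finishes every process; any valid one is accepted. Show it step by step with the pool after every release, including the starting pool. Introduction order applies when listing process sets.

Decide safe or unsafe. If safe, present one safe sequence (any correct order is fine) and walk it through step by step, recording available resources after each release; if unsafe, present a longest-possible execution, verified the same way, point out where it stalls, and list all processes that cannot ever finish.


UNSAFE — no complete ordering exists.
Key observation: after P8, P7, P2 the pool peaks at (6, 1, 7, 5), and each blocked process is short somewhere: P3 on r3; P0 on r2; P5 on r4.
A maximal execution: P8, P7, P2 — then nothing else fits. Verifying each step:
  pool = (2, 0, 3, 2)
  run P8 (needs (2, 0, 2, 2), free (2, 0, 3, 2)); after release of (0, 1, 1, 1) the pool is (2, 1, 4, 3)
  run P7 (needs (1, 1, 3, 1), free (2, 1, 4, 3)); after release of (2, 0, 2, 1) the pool is (4, 1, 6, 4)
  run P2 (needs (1, 1, 1, 4), free (4, 1, 6, 4)); after release of (2, 0, 1, 1) the pool is (6, 1, 7, 5)
  blocked: P3 wants (3, 2, 1, 4), pool (6, 1, 7, 5) — not enough r3
  blocked: P0 wants (7, 1, 2, 0), pool (6, 1, 7, 5) — not enough r2
  blocked: P5 wants (5, 1, 8, 2), pool (6, 1, 7, 5) — not enough r4
Processes that can never finish: P3, P0 and P5.


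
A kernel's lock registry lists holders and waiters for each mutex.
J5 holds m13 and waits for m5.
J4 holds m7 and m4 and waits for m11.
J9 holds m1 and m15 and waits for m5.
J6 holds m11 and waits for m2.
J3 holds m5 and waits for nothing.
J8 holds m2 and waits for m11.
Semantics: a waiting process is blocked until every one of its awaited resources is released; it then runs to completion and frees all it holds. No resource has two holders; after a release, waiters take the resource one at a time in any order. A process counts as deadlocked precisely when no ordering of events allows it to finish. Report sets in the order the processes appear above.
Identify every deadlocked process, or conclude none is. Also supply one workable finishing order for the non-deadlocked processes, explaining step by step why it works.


Deadlocked: J4, J6 and J8.
Key observation: the waits loop around J6 -> J8 -> J6 with no way out; J4 waits into the deadlock from upstream.
One completion order for the rest: J3, J5, J9.
Check, step by step:
  run J3 (it waits on nothing); releases m5
  run J5 (all its waits — m5 — are resolved); releases m13
  run J9 (all its waits — m5 — are resolved); releases m1 and m15


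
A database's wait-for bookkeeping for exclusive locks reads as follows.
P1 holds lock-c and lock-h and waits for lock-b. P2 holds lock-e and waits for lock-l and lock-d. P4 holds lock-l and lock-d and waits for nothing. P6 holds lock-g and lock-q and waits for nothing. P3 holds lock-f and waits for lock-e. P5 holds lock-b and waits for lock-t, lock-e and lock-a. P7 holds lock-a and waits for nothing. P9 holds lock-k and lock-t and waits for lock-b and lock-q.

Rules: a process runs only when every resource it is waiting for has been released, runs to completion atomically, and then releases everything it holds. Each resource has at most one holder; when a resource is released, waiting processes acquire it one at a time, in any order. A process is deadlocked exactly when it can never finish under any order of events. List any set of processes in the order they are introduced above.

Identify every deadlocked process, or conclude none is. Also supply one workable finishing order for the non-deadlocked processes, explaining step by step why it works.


The deadlocked set is P1, P5 and P9.
Key observation: the cycle P5 -> P9 -> P5 can never break — each member waits on the next; P1 waits into the deadlock from upstream.
A valid finishing order for the others: P7, P4, P6, P2, P3.
Walking it through:
  run P7 (it waits on nothing); releases lock-a
  run P4 (it waits on nothing); releases lock-l and lock-d
  run P6 (it waits on nothing); releases lock-g and lock-q
  P2 waits on lock-l and lock-d — all released -> runs and releases lock-e
  P3 waits on lock-e — all released -> runs and releases lock-f


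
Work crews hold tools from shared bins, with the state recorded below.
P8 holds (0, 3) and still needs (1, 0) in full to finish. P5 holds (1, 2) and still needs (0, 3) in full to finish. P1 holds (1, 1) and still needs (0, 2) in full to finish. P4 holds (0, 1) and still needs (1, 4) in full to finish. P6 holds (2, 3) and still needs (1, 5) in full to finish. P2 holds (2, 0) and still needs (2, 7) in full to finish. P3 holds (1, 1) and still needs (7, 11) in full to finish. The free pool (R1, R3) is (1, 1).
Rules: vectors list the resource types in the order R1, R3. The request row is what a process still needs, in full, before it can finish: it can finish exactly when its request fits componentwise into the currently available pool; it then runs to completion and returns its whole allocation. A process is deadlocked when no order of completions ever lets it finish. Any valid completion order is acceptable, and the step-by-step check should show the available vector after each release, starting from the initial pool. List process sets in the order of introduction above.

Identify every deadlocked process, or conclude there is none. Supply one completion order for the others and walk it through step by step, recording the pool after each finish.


No process is deadlocked.
Key observation: beginning at P8, releases accumulate fast enough that every process eventually fits.
The rest can finish in the order P8, P1, P6, P4, P2, P5, P3. Step-by-step check:
  pool = (1, 1)
  P8 needs (1, 0) <= (1, 1) -> finishes; pool += (0, 3) = (1, 4)
  P1 needs (0, 2) <= (1, 4) -> finishes; pool += (1, 1) = (2, 5)
  P6 needs (1, 5) <= (2, 5) -> finishes; pool += (2, 3) = (4, 8)
  P4 needs (1, 4) <= (4, 8) -> finishes; pool += (0, 1) = (4, 9)
  P2 needs (2, 7) <= (4, 9) -> finishes; pool += (2, 0) = (6, 9)
  P5 needs (0, 3) <= (6, 9) -> finishes; pool += (1, 2) = (7, 11)
  P3 needs (7, 11) <= (7, 11) -> finishes; pool += (1, 1) = (8, 12)


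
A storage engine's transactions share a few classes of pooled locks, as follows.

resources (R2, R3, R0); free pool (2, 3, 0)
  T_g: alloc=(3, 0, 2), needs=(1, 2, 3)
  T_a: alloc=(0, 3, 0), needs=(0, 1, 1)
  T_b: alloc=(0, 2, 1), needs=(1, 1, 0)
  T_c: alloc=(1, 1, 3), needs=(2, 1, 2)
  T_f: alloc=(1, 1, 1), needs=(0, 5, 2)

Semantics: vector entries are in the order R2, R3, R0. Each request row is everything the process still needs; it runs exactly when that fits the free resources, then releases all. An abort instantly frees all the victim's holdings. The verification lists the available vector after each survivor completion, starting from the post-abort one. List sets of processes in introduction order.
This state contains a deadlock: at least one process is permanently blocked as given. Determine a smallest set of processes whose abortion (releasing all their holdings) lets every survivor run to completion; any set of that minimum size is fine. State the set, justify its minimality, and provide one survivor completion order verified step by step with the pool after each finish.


Minimum abort set: T_g.
Key observation: aborting T_g returns (3, 0, 2), and T_c — hopeless before — runs at step 2 with the returned capacity in the pool.
Minimality: the empty abort set fails — the state is deadlocked as it stands.
Survivors finish in the order: T_a, T_c, T_f, T_b. Verifying each step (pool after the aborts first):
  pool = (5, 3, 2)
  T_a: need (0, 1, 1) fits (5, 3, 2); releases (0, 3, 0), pool now (5, 6, 2)
  T_c: need (2, 1, 2) fits (5, 6, 2); releases (1, 1, 3), pool now (6, 7, 5)
  T_f: need (0, 5, 2) fits (6, 7, 5); releases (1, 1, 1), pool now (7, 8, 6)
  T_b: need (1, 1, 0) fits (7, 8, 6); releases (0, 2, 1), pool now (7, 10, 7)


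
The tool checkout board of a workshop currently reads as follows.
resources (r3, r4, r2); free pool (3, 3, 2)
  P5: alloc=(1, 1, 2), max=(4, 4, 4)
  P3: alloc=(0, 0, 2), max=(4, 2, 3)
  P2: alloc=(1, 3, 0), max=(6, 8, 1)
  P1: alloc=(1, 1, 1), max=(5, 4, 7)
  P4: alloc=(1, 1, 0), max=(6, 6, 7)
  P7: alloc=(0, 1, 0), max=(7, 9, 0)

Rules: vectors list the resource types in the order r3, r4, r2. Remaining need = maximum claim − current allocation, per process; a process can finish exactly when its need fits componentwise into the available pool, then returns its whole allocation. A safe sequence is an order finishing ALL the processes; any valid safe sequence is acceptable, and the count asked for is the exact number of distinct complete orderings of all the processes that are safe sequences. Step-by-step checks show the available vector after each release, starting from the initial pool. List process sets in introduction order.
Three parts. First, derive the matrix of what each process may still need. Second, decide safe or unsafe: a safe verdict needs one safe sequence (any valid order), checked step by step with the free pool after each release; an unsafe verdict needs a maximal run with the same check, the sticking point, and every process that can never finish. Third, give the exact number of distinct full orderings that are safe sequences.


(1) Outstanding need per process (order r3, r4, r2):
  P5: (3, 3, 2)
  P3: (4, 2, 1)
  P2: (5, 5, 1)
  P1: (4, 3, 6)
  P4: (5, 5, 7)
  P7: (7, 8, 0)
(2) SAFE — a valid safe sequence is P5, P3, P1, P4, P2, P7.
Key observation: the order's first zero-slack moment is P5 ((3, 3, 2) needed, (3, 3, 2) free — a requested resource with nothing to spare).
Walking it through:
  pool = (3, 3, 2)
  P5: need (3, 3, 2) fits (3, 3, 2); releases (1, 1, 2), pool now (4, 4, 4)
  P3: need (4, 2, 1) fits (4, 4, 4); releases (0, 0, 2), pool now (4, 4, 6)
  P1: need (4, 3, 6) fits (4, 4, 6); releases (1, 1, 1), pool now (5, 5, 7)
  P4: need (5, 5, 7) fits (5, 5, 7); releases (1, 1, 0), pool now (6, 6, 7)
  P2: need (5, 5, 1) fits (6, 6, 7); releases (1, 3, 0), pool now (7, 9, 7)
  P7: need (7, 8, 0) fits (7, 9, 7); releases (0, 1, 0), pool now (7, 10, 7)
(3) The exact count: 2 of the possible complete orderings are safe sequences.


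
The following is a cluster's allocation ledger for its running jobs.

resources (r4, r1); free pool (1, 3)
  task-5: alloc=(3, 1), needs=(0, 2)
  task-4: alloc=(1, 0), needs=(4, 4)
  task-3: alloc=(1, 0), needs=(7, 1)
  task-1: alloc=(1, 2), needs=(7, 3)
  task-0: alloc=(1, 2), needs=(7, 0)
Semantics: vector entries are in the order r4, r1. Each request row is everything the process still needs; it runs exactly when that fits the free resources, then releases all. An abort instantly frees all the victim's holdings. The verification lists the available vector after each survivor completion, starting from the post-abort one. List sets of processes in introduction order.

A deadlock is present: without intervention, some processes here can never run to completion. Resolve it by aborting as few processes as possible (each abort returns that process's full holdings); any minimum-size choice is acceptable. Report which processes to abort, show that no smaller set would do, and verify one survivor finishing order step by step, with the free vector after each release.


Abort task-1 and task-0.
Key observation: before aborting task-1 and task-0, task-3 was permanently blocked — no order could ever run it; afterwards it completes at step 3.
No one abort is enough; case by case: task-5 alone leaves task-3 blocked (short on r4); task-4 alone leaves task-3 blocked (short on r4); task-3 alone leaves task-1 blocked (short on r4); task-1 alone leaves task-3 blocked (short on r4); task-0 alone leaves task-3 blocked (short on r4).
Survivors finish in the order: task-5, task-4, task-3. Verifying each step (pool after the aborts first):
  pool = (3, 7)
  task-5: need (0, 2) fits (3, 7); releases (3, 1), pool now (6, 8)
  task-4: need (4, 4) fits (6, 8); releases (1, 0), pool now (7, 8)
  task-3: need (7, 1) fits (7, 8); releases (1, 0), pool now (8, 8)


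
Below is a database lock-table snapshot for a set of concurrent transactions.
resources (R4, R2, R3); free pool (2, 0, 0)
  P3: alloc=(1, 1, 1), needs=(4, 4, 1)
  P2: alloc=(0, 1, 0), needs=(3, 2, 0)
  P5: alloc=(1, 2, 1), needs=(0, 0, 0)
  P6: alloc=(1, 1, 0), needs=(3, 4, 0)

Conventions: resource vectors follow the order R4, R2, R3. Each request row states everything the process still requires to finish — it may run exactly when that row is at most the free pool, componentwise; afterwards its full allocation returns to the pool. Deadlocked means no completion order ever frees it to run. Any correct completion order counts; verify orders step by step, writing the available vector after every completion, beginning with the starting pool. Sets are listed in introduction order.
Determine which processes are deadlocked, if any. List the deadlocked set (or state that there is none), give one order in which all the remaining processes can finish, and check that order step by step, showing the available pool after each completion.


The deadlocked set is P3 and P6.
Key observation: P5, P2 can finish, but then (3, 3, 1) is all there is, and the blocked group's R2 demands exceed it.
One completion order for the rest: P5, P2. Check, step by step:
  pool = (2, 0, 0)
  P5: need (0, 0, 0) fits (2, 0, 0); releases (1, 2, 1), pool now (3, 2, 1)
  P2: need (3, 2, 0) fits (3, 2, 1); releases (0, 1, 0), pool now (3, 3, 1)
None of the blocked processes ever fits:
  blocked: P3 wants (4, 4, 1), pool (3, 3, 1) — not enough R4 and R2
  blocked: P6 wants (3, 4, 0), pool (3, 3, 1) — not enough R2


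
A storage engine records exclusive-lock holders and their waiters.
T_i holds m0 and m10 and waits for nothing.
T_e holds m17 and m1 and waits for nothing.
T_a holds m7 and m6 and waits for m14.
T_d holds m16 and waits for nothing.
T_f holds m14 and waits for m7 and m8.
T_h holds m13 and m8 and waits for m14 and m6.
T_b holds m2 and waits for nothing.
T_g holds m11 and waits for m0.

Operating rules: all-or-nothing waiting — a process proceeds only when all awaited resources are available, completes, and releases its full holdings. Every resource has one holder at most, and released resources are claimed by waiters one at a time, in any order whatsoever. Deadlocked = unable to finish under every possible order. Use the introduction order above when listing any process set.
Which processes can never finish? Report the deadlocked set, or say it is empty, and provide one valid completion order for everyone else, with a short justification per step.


Deadlocked set: T_a, T_f and T_h.
Key observation: the loop T_a -> T_f -> T_a blocks itself forever; T_h is caught in further circular waits.
One completion order for the rest: T_i, T_d, T_e, T_g, T_b.
Verifying each step:
  T_i waits on nothing -> runs at once and releases m0 and m10
  T_d waits on nothing -> runs at once and releases m16
  T_e waits on nothing -> runs at once and releases m17 and m1
  T_g waits on m0 — all released -> runs and releases m11
  T_b waits on nothing -> runs at once and releases m2


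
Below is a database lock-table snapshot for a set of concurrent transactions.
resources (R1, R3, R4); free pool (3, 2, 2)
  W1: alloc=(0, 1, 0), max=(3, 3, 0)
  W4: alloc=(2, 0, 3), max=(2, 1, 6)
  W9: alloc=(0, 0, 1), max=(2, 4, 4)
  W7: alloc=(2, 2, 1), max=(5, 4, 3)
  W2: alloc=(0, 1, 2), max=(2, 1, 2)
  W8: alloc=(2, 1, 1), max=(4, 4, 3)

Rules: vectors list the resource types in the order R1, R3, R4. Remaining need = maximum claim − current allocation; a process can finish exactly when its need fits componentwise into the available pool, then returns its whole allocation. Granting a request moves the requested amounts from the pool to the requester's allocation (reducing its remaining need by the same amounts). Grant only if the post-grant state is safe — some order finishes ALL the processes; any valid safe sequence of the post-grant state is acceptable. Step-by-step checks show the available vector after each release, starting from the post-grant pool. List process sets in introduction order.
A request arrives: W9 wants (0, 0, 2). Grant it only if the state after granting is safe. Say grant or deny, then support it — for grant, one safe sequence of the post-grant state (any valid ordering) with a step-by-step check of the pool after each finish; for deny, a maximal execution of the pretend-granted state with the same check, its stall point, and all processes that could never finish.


GRANT: granting preserves safety; a valid post-grant sequence is W1, W2, W9, W4, W8, W7.
Key observation: granting shrinks the pool to (3, 2, 0), yet W1 still fits and the chain goes through.
Check on the post-grant state, step by step:
  pool = (3, 2, 0)
  run W1 (needs (3, 2, 0), free (3, 2, 0)); after release of (0, 1, 0) the pool is (3, 3, 0)
  run W2 (needs (2, 0, 0), free (3, 3, 0)); after release of (0, 1, 2) the pool is (3, 4, 2)
  run W9 (needs (2, 4, 1), free (3, 4, 2)); after release of (0, 0, 3) the pool is (3, 4, 5)
  run W4 (needs (0, 1, 3), free (3, 4, 5)); after release of (2, 0, 3) the pool is (5, 4, 8)
  run W8 (needs (2, 3, 2), free (5, 4, 8)); after release of (2, 1, 1) the pool is (7, 5, 9)
  run W7 (needs (3, 2, 2), free (7, 5, 9)); after release of (2, 2, 1) the pool is (9, 7, 10)


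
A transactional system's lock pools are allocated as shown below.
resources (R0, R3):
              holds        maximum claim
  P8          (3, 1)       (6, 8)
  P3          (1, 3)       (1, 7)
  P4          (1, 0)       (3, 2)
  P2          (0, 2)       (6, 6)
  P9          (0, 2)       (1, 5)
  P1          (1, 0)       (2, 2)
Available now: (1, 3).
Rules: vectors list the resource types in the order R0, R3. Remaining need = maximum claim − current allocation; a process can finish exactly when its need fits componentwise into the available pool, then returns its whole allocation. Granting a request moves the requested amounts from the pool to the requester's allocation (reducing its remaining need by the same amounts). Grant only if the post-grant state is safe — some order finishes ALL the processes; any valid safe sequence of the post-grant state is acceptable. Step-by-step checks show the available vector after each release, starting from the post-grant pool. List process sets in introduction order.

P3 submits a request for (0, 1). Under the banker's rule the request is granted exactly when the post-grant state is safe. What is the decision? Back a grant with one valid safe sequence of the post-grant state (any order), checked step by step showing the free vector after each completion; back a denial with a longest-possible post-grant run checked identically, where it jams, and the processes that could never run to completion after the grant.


DENY. Granting would leave the state unsafe.
Key observation: after P1, P4 complete, (3, 2) is the best the pool ever gets, yet each leftover process wants more R3.
On the post-grant state, P1, P4 is a maximal run — nothing extends it. Step-by-step check:
  pool = (1, 2)
  P1 needs (1, 2) <= (1, 2) -> finishes; pool += (1, 0) = (2, 2)
  P4 needs (2, 2) <= (2, 2) -> finishes; pool += (1, 0) = (3, 2)
  blocked: P8 wants (3, 7), pool (3, 2) — not enough R3
  blocked: P3 wants (0, 3), pool (3, 2) — not enough R3
  blocked: P2 wants (6, 4), pool (3, 2) — not enough R0 and R3
  blocked: P9 wants (1, 3), pool (3, 2) — not enough R3
Had the request been granted, P8, P3, P2 and P9 could never finish.


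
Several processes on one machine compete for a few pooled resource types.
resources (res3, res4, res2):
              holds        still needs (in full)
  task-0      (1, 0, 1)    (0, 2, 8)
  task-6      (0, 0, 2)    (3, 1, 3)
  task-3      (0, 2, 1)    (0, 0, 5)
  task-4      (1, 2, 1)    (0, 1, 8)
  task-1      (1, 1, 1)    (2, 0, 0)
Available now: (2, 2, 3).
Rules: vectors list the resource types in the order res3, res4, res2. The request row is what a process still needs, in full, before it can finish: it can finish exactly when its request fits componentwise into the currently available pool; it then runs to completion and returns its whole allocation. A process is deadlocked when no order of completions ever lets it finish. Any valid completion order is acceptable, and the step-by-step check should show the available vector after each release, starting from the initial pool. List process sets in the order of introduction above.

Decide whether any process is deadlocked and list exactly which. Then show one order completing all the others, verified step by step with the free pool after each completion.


Deadlocked: task-0 and task-4.
Key observation: the wall is res2: completing task-1, task-6, task-3 brings the pool only to (3, 5, 7), and all the rest need more.
One completion order for the rest: task-1, task-6, task-3. Step-by-step check:
  pool = (2, 2, 3)
  task-1 needs (2, 0, 0) <= (2, 2, 3) -> finishes; pool += (1, 1, 1) = (3, 3, 4)
  task-6 needs (3, 1, 3) <= (3, 3, 4) -> finishes; pool += (0, 0, 2) = (3, 3, 6)
  task-3 needs (0, 0, 5) <= (3, 3, 6) -> finishes; pool += (0, 2, 1) = (3, 5, 7)
The blocked processes can never fit:
  blocked: task-0 wants (0, 2, 8), pool (3, 5, 7) — not enough res2
  blocked: task-4 wants (0, 1, 8), pool (3, 5, 7) — not enough res2


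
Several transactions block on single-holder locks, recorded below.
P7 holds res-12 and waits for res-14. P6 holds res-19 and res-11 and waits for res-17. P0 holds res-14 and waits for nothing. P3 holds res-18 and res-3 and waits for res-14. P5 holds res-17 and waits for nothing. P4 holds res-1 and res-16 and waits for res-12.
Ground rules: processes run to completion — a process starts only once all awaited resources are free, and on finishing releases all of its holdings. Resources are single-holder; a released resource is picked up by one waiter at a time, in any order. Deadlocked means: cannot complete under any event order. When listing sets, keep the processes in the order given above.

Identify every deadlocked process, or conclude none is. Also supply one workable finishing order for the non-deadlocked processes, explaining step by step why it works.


Nothing here is deadlocked.
Key observation: the wait relation is loop-free; peeling off processes with no waits unwinds the whole state.
One completion order for the rest: P0, P5, P7, P4, P6, P3.
Step-by-step check:
  P0 waits on nothing -> runs at once and releases res-14
  P5 waits on nothing -> runs at once and releases res-17
  P7: everything it awaited (res-14) is free; runs, freeing res-12
  P4: everything it awaited (res-12) is free; runs, freeing res-1 and res-16
  P6: everything it awaited (res-17) is free; runs, freeing res-19 and res-11
  P3: everything it awaited (res-14) is free; runs, freeing res-18 and res-3
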